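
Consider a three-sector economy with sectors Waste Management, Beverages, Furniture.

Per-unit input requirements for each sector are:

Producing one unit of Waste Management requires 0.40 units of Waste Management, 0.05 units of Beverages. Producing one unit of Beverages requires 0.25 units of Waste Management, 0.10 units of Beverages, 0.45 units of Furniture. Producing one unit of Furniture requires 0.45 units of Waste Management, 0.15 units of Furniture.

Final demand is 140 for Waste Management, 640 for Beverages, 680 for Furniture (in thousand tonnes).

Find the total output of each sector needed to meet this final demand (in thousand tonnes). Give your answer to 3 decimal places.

I − A =
  [   0.60    -0.25    -0.45]
  [  -0.05     0.90     0.00]
  [   0.00    -0.45     0.85]
Cofactors of I−A, C_ij = (−1)^(i+j)·(minor ij) (rows/columns in the sector order above):
  C_11 = (0.90)(0.85) − (0.00)(-0.45) = 0.7650
  C_12 = −[(-0.05)(0.85) − (0.00)(0.00)] = 0.0425
  C_13 = (-0.05)(-0.45) − (0.90)(0.00) = 0.0225
  C_21 = −[(-0.25)(0.85) − (-0.45)(-0.45)] = 0.4150
  C_22 = (0.60)(0.85) − (-0.45)(0.00) = 0.5100
  C_23 = −[(0.60)(-0.45) − (-0.25)(0.00)] = 0.2700
  C_31 = (-0.25)(0.00) − (-0.45)(0.90) = 0.4050
  C_32 = −[(0.60)(0.00) − (-0.45)(-0.05)] = 0.0225
  C_33 = (0.60)(0.90) − (-0.25)(-0.05) = 0.5275
det(I−A) = Σ_j (I−A)_1j·C_1j = (0.60)(0.7650) + (-0.25)(0.0425) + (-0.45)(0.0225) = 0.43825
adj(I−A) = Cᵀ =
  [ 0.7650   0.4150   0.4050]
  [ 0.0425   0.5100   0.0225]
  [ 0.0225   0.2700   0.5275]
(I − A)⁻¹ = adj(I−A) / det(I−A) ≈
  [   1.7456     0.9469     0.9241]
  [   0.0970     1.1637     0.0513]
  [   0.0513     0.6161     1.2037]
x = (I − A)⁻¹ d = adj(I−A)·d / det(I−A), with det(I−A) = 0.43825:
  x_W = (0.7650·140 + 0.4150·640 + 0.4050·680) / 0.43825 = 648.10 / 0.43825 ≈ 1478.836
  x_B = (0.0425·140 + 0.5100·640 + 0.0225·680) / 0.43825 = 347.65 / 0.43825 ≈ 793.269
  x_F = (0.0225·140 + 0.2700·640 + 0.5275·680) / 0.43825 = 534.65 / 0.43825 ≈ 1219.966

x_W = 1478.836, x_B = 793.269, x_F = 1219.966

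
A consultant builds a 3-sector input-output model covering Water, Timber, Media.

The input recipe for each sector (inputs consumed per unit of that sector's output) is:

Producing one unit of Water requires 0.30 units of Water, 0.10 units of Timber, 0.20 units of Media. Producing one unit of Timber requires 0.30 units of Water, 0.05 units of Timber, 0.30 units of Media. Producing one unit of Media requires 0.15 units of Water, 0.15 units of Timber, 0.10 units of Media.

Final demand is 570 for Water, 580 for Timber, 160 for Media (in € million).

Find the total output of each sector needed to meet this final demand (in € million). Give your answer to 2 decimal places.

I − A =
  [   0.70    -0.30    -0.15]
  [  -0.10     0.95    -0.15]
  [  -0.20    -0.30     0.90]
Cofactors of I−A, C_ij = (−1)^(i+j)·(minor ij) (rows/columns in the sector order above):
  C_11 = (0.95)(0.90) − (-0.15)(-0.30) = 0.8100
  C_12 = −[(-0.10)(0.90) − (-0.15)(-0.20)] = 0.1200
  C_13 = (-0.10)(-0.30) − (0.95)(-0.20) = 0.2200
  C_21 = −[(-0.30)(0.90) − (-0.15)(-0.30)] = 0.3150
  C_22 = (0.70)(0.90) − (-0.15)(-0.20) = 0.6000
  C_23 = −[(0.70)(-0.30) − (-0.30)(-0.20)] = 0.2700
  C_31 = (-0.30)(-0.15) − (-0.15)(0.95) = 0.1875
  C_32 = −[(0.70)(-0.15) − (-0.15)(-0.10)] = 0.1200
  C_33 = (0.70)(0.95) − (-0.30)(-0.10) = 0.6350
det(I−A) = Σ_j (I−A)_1j·C_1j = (0.70)(0.8100) + (-0.30)(0.1200) + (-0.15)(0.2200) = 0.4980
adj(I−A) = Cᵀ =
  [ 0.8100   0.3150   0.1875]
  [ 0.1200   0.6000   0.1200]
  [ 0.2200   0.2700   0.6350]
(I − A)⁻¹ = adj(I−A) / det(I−A) ≈
  [   1.6265     0.6325     0.3765]
  [   0.2410     1.2048     0.2410]
  [   0.4418     0.5422     1.2751]
x = (I − A)⁻¹ d = adj(I−A)·d / det(I−A), with det(I−A) = 0.4980:
  x_1 = (0.8100·570 + 0.3150·580 + 0.1875·160) / 0.4980 = 674.40 / 0.4980 ≈ 1354.22
  x_2 = (0.1200·570 + 0.6000·580 + 0.1200·160) / 0.4980 = 435.60 / 0.4980 ≈ 874.70
  x_3 = (0.2200·570 + 0.2700·580 + 0.6350·160) / 0.4980 = 383.60 / 0.4980 ≈ 770.28

x_1 = 1354.22, x_2 = 874.70, x_3 = 770.28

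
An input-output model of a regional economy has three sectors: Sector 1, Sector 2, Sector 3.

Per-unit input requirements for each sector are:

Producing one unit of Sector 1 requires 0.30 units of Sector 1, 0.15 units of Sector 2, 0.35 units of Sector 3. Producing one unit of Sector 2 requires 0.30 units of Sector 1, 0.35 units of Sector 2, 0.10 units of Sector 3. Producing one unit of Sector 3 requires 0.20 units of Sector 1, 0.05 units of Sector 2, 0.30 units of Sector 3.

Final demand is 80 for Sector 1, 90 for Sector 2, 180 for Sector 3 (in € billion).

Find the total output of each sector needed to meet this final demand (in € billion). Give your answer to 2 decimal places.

I − A =
  [   0.70    -0.30    -0.20]
  [  -0.15     0.65    -0.05]
  [  -0.35    -0.10     0.70]
Cofactors of I−A, C_ij = (−1)^(i+j)·(minor ij) (rows/columns in the sector order above):
  C_11 = (0.65)(0.70) − (-0.05)(-0.10) = 0.4500
  C_12 = −[(-0.15)(0.70) − (-0.05)(-0.35)] = 0.1225
  C_13 = (-0.15)(-0.10) − (0.65)(-0.35) = 0.2425
  C_21 = −[(-0.30)(0.70) − (-0.20)(-0.10)] = 0.2300
  C_22 = (0.70)(0.70) − (-0.20)(-0.35) = 0.4200
  C_23 = −[(0.70)(-0.10) − (-0.30)(-0.35)] = 0.1750
  C_31 = (-0.30)(-0.05) − (-0.20)(0.65) = 0.1450
  C_32 = −[(0.70)(-0.05) − (-0.20)(-0.15)] = 0.0650
  C_33 = (0.70)(0.65) − (-0.30)(-0.15) = 0.4100
det(I−A) = Σ_j (I−A)_1j·C_1j = (0.70)(0.4500) + (-0.30)(0.1225) + (-0.20)(0.2425) = 0.22975
adj(I−A) = Cᵀ =
  [ 0.4500   0.2300   0.1450]
  [ 0.1225   0.4200   0.0650]
  [ 0.2425   0.1750   0.4100]
(I − A)⁻¹ = adj(I−A) / det(I−A) ≈
  [   1.9587     1.0011     0.6311]
  [   0.5332     1.8281     0.2829]
  [   1.0555     0.7617     1.7845]
x = (I − A)⁻¹ d = adj(I−A)·d / det(I−A), with det(I−A) = 0.22975:
  x_1 = (0.4500·80 + 0.2300·90 + 0.1450·180) / 0.22975 = 82.80 / 0.22975 ≈ 360.39
  x_2 = (0.1225·80 + 0.4200·90 + 0.0650·180) / 0.22975 = 59.30 / 0.22975 ≈ 258.11
  x_3 = (0.2425·80 + 0.1750·90 + 0.4100·180) / 0.22975 = 108.95 / 0.22975 ≈ 474.21

x_1 = 360.39, x_2 = 258.11, x_3 = 474.21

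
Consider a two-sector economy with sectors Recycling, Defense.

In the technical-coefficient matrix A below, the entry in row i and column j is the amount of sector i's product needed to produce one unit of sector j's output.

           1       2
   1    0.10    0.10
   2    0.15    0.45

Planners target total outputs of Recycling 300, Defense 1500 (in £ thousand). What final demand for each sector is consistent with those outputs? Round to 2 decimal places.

I − A =
  [   0.90    -0.10]
  [  -0.15     0.55]
d = (I − A) x:
  d_1 = (+0.90)·300 + (-0.10)·1500 = 120.00
  d_2 = (-0.15)·300 + (+0.55)·1500 = 780.00

d_1 = 120.00, d_2 = 780.00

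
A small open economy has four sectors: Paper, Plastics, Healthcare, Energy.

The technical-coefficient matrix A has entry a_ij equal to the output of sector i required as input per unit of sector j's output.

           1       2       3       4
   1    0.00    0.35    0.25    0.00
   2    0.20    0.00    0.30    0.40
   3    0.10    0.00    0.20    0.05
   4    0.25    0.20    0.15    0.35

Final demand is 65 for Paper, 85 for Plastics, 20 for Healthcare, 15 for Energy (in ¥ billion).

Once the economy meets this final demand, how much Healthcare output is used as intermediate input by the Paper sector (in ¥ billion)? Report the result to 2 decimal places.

I − A =
  [   1.00    -0.35    -0.25     0.00]
  [  -0.20     1.00    -0.30    -0.40]
  [  -0.10     0.00     0.80    -0.05]
  [  -0.25    -0.20    -0.15     0.65]
Compute the cofactors C_ij = (−1)^(i+j)·(3×3 minor ij) of I−A; the adjugate is their transpose:
adj(I−A) = Cᵀ =
  [ 0.445500   0.181875   0.231750   0.129750]
  [ 0.211750   0.493125   0.312500   0.327500]
  [ 0.071500   0.037125   0.489500   0.060500]
  [ 0.253000   0.230250   0.298250   0.708500]
det(I−A) = Σ_j (I−A)_1j·C_1j = (1.00)(0.445500) + (-0.35)(0.211750) + (-0.25)(0.071500) + (0.00)(0.253000) = 0.3535125
(I − A)⁻¹ = adj(I−A) / det(I−A) ≈
  [   1.2602     0.5145     0.6556     0.3670]
  [   0.5990     1.3949     0.8840     0.9264]
  [   0.2023     0.1050     1.3847     0.1711]
  [   0.7157     0.6513     0.8437     2.0042]
First solve x = (I − A)⁻¹ d = adj(I−A)·d / det(I−A); in particular x_1 = (0.445500·65 + 0.181875·85 + 0.231750·20 + 0.129750·15) / 0.3535125 = 50.998125 / 0.3535125 ≈ 144.2612.
Intermediate flow from 3 to 1: z_31 = a_31 · x_1 = 0.10 × 50.998125 / 0.3535125 = 5.0998125 / 0.3535125 ≈ 14.43.

z_31 = 14.43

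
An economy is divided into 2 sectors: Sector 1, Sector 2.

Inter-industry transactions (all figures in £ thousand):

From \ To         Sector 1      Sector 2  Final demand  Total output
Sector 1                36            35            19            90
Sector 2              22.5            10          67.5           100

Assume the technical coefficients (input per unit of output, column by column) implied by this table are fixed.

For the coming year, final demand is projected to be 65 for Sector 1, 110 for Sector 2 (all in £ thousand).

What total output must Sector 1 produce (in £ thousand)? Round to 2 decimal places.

x_1 = 214.36

Technical coefficients a_ij = z_ij / X_j:
  a_11 = 36/90 = 0.40, a_21 = 22.5/90 = 0.25
  a_12 = 35/100 = 0.35, a_22 = 10/100 = 0.10
I − A =
  [   0.60    -0.35]
  [  -0.25     0.90]
det(I−A) = (0.60)(0.90) − (-0.35)(-0.25) = 0.4525
adj(I−A) = [[0.90, 0.35], [0.25, 0.60]]
(I − A)⁻¹ = adj(I−A) / det(I−A) ≈
  [   1.9890     0.7735]
  [   0.5525     1.3260]
x = (I − A)⁻¹ d = adj(I−A)·d / det(I−A), with det(I−A) = 0.4525:
  x_1 = (0.90·65 + 0.35·110) / 0.4525 = 97.00 / 0.4525 ≈ 214.36
  x_2 = (0.25·65 + 0.60·110) / 0.4525 = 82.25 / 0.4525 ≈ 181.77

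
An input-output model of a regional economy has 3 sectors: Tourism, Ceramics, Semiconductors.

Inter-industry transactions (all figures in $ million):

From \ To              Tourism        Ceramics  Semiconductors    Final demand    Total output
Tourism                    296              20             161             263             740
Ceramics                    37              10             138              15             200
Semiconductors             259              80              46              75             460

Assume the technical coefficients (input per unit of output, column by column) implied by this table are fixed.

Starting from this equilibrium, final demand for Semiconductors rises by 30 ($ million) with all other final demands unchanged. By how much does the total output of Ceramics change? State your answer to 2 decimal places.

Δx_C = 19.58

Technical coefficients a_ij = z_ij / X_j:
  a_TT = 296/740 = 0.40, a_CT = 37/740 = 0.05, a_ST = 259/740 = 0.35
  a_TC = 20/200 = 0.10, a_CC = 10/200 = 0.05, a_SC = 80/200 = 0.40
  a_TS = 161/460 = 0.35, a_CS = 138/460 = 0.30, a_SS = 46/460 = 0.10
I − A =
  [   0.60    -0.10    -0.35]
  [  -0.05     0.95    -0.30]
  [  -0.35    -0.40     0.90]
Cofactors of I−A, C_ij = (−1)^(i+j)·(minor ij) (rows/columns in the sector order above):
  C_11 = (0.95)(0.90) − (-0.30)(-0.40) = 0.7350
  C_12 = −[(-0.05)(0.90) − (-0.30)(-0.35)] = 0.1500
  C_13 = (-0.05)(-0.40) − (0.95)(-0.35) = 0.3525
  C_21 = −[(-0.10)(0.90) − (-0.35)(-0.40)] = 0.2300
  C_22 = (0.60)(0.90) − (-0.35)(-0.35) = 0.4175
  C_23 = −[(0.60)(-0.40) − (-0.10)(-0.35)] = 0.2750
  C_31 = (-0.10)(-0.30) − (-0.35)(0.95) = 0.3625
  C_32 = −[(0.60)(-0.30) − (-0.35)(-0.05)] = 0.1975
  C_33 = (0.60)(0.95) − (-0.10)(-0.05) = 0.5650
det(I−A) = Σ_j (I−A)_1j·C_1j = (0.60)(0.7350) + (-0.10)(0.1500) + (-0.35)(0.3525) = 0.302625
adj(I−A) = Cᵀ =
  [ 0.7350   0.2300   0.3625]
  [ 0.1500   0.4175   0.1975]
  [ 0.3525   0.2750   0.5650]
(I − A)⁻¹ = adj(I−A) / det(I−A) ≈
  [   2.4287     0.7600     1.1979]
  [   0.4957     1.3796     0.6526]
  [   1.1648     0.9087     1.8670]
Δx = (I − A)⁻¹ Δd with Δd having +30 in the Semiconductors component and 0 elsewhere.
So Δx_C = L_CS · (+30), where L_CS = adj(I−A)_CS / det(I−A) = 0.1975 / 0.302625.
Δx_C = 0.1975 × (+30) / 0.302625 = 5.925 / 0.302625 ≈ 19.58.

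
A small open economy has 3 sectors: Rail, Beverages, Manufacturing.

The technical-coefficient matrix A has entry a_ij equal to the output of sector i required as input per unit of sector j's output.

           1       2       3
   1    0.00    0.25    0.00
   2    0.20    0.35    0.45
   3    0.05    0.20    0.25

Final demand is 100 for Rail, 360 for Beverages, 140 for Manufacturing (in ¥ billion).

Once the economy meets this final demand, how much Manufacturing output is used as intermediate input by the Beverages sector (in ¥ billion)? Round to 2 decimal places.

I − A =
  [   1.00    -0.25     0.00]
  [  -0.20     0.65    -0.45]
  [  -0.05    -0.20     0.75]
Cofactors of I−A, C_ij = (−1)^(i+j)·(minor ij) (rows/columns in the sector order above):
  C_11 = (0.65)(0.75) − (-0.45)(-0.20) = 0.3975
  C_12 = −[(-0.20)(0.75) − (-0.45)(-0.05)] = 0.1725
  C_13 = (-0.20)(-0.20) − (0.65)(-0.05) = 0.0725
  C_21 = −[(-0.25)(0.75) − (0.00)(-0.20)] = 0.1875
  C_22 = (1.00)(0.75) − (0.00)(-0.05) = 0.7500
  C_23 = −[(1.00)(-0.20) − (-0.25)(-0.05)] = 0.2125
  C_31 = (-0.25)(-0.45) − (0.00)(0.65) = 0.1125
  C_32 = −[(1.00)(-0.45) − (0.00)(-0.20)] = 0.4500
  C_33 = (1.00)(0.65) − (-0.25)(-0.20) = 0.6000
det(I−A) = Σ_j (I−A)_1j·C_1j = (1.00)(0.3975) + (-0.25)(0.1725) + (0.00)(0.0725) = 0.354375
adj(I−A) = Cᵀ =
  [ 0.3975   0.1875   0.1125]
  [ 0.1725   0.7500   0.4500]
  [ 0.0725   0.2125   0.6000]
(I − A)⁻¹ = adj(I−A) / det(I−A) ≈
  [   1.1217     0.5291     0.3175]
  [   0.4868     2.1164     1.2698]
  [   0.2046     0.5996     1.6931]
First solve x = (I − A)⁻¹ d = adj(I−A)·d / det(I−A); in particular x_2 = (0.1725·100 + 0.7500·360 + 0.4500·140) / 0.354375 = 350.25 / 0.354375 ≈ 988.3598.
Intermediate flow from 3 to 2: z_32 = a_32 · x_2 = 0.20 × 350.25 / 0.354375 = 70.05 / 0.354375 ≈ 197.67.

z_32 = 197.67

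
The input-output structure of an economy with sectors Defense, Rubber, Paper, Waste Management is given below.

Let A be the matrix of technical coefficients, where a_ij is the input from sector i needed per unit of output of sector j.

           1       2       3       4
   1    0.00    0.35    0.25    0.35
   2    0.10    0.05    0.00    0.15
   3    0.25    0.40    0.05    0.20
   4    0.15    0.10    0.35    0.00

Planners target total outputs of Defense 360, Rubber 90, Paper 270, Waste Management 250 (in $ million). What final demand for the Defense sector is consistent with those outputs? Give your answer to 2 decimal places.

d_1 = 173.50

I − A =
  [   1.00    -0.35    -0.25    -0.35]
  [  -0.10     0.95     0.00    -0.15]
  [  -0.25    -0.40     0.95    -0.20]
  [  -0.15    -0.10    -0.35     1.00]
d = (I − A) x:
  d_1 = (+1.00)·360 + (-0.35)·90 + (-0.25)·270 + (-0.35)·250 = 173.50
  d_2 = (-0.10)·360 + (+0.95)·90 + (+0.00)·270 + (-0.15)·250 = 12.00
  d_3 = (-0.25)·360 + (-0.40)·90 + (+0.95)·270 + (-0.20)·250 = 80.50
  d_4 = (-0.15)·360 + (-0.10)·90 + (-0.35)·270 + (+1.00)·250 = 92.50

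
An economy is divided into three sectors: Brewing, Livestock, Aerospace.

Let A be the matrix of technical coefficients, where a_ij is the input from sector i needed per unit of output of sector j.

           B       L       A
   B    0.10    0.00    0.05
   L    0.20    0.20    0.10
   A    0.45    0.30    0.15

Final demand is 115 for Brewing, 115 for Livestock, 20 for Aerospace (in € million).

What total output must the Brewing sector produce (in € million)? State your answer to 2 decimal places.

x_B = 137.01

I − A =
  [   0.90     0.00    -0.05]
  [  -0.20     0.80    -0.10]
  [  -0.45    -0.30     0.85]
Cofactors of I−A, C_ij = (−1)^(i+j)·(minor ij) (rows/columns in the sector order above):
  C_11 = (0.80)(0.85) − (-0.10)(-0.30) = 0.6500
  C_12 = −[(-0.20)(0.85) − (-0.10)(-0.45)] = 0.2150
  C_13 = (-0.20)(-0.30) − (0.80)(-0.45) = 0.4200
  C_21 = −[(0.00)(0.85) − (-0.05)(-0.30)] = 0.0150
  C_22 = (0.90)(0.85) − (-0.05)(-0.45) = 0.7425
  C_23 = −[(0.90)(-0.30) − (0.00)(-0.45)] = 0.2700
  C_31 = (0.00)(-0.10) − (-0.05)(0.80) = 0.0400
  C_32 = −[(0.90)(-0.10) − (-0.05)(-0.20)] = 0.1000
  C_33 = (0.90)(0.80) − (0.00)(-0.20) = 0.7200
det(I−A) = Σ_j (I−A)_1j·C_1j = (0.90)(0.6500) + (0.00)(0.2150) + (-0.05)(0.4200) = 0.5640
adj(I−A) = Cᵀ =
  [ 0.6500   0.0150   0.0400]
  [ 0.2150   0.7425   0.1000]
  [ 0.4200   0.2700   0.7200]
(I − A)⁻¹ = adj(I−A) / det(I−A) ≈
  [   1.1525     0.0266     0.0709]
  [   0.3812     1.3165     0.1773]
  [   0.7447     0.4787     1.2766]
x = (I − A)⁻¹ d = adj(I−A)·d / det(I−A), with det(I−A) = 0.5640:
  x_B = (0.6500·115 + 0.0150·115 + 0.0400·20) / 0.5640 = 77.275 / 0.5640 ≈ 137.01
  x_L = (0.2150·115 + 0.7425·115 + 0.1000·20) / 0.5640 = 112.1125 / 0.5640 ≈ 198.78
  x_A = (0.4200·115 + 0.2700·115 + 0.7200·20) / 0.5640 = 93.75 / 0.5640 ≈ 166.22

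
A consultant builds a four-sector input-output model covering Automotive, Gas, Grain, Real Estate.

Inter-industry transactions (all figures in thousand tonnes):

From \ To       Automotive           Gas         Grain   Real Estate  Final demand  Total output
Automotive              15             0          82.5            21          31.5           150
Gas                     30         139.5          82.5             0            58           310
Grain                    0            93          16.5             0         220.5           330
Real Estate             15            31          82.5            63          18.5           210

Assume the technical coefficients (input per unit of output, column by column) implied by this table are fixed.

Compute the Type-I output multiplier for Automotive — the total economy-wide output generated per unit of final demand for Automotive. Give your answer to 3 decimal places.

Technical coefficients a_ij = z_ij / X_j:
  a_11 = 15/150 = 0.10, a_21 = 30/150 = 0.20, a_31 = 0/150 = 0.00, a_41 = 15/150 = 0.10
  a_12 = 0/310 = 0.00, a_22 = 139.5/310 = 0.45, a_32 = 93/310 = 0.30, a_42 = 31/310 = 0.10
  a_13 = 82.5/330 = 0.25, a_23 = 82.5/330 = 0.25, a_33 = 16.5/330 = 0.05, a_43 = 82.5/330 = 0.25
  a_14 = 21/210 = 0.10, a_24 = 0/210 = 0.00, a_34 = 0/210 = 0.00, a_44 = 63/210 = 0.30
I − A =
  [   0.90     0.00    -0.25    -0.10]
  [  -0.20     0.55    -0.25     0.00]
  [   0.00    -0.30     0.95     0.00]
  [  -0.10    -0.10    -0.25     0.70]
Compute the cofactors C_ij = (−1)^(i+j)·(3×3 minor ij) of I−A; the adjugate is their transpose:
adj(I−A) = Cᵀ =
  [ 0.31325   0.06950   0.11250   0.04475]
  [ 0.13300   0.58900   0.19500   0.01900]
  [ 0.04200   0.18600   0.33900   0.00600]
  [ 0.07875   0.16050   0.16500   0.38775]
det(I−A) = Σ_j (I−A)_1j·C_1j = (0.90)(0.31325) + (0.00)(0.13300) + (-0.25)(0.04200) + (-0.10)(0.07875) = 0.26355
(I − A)⁻¹ = adj(I−A) / det(I−A) ≈
  [   1.1886     0.2637     0.4269     0.1698]
  [   0.5046     2.2349     0.7399     0.0721]
  [   0.1594     0.7057     1.2863     0.0228]
  [   0.2988     0.6090     0.6261     1.4713]
The output multiplier for sector j is the column-j sum of the Leontief inverse (I − A)⁻¹ = adj(I−A) / det(I−A).
Column 1 of adj(I−A): (0.31325, 0.13300, 0.04200, 0.07875); det(I−A) = 0.26355.
m_1 = (0.31325 + 0.13300 + 0.04200 + 0.07875) / 0.26355 = 0.567 / 0.26355 ≈ 2.151.

m_1 = 2.151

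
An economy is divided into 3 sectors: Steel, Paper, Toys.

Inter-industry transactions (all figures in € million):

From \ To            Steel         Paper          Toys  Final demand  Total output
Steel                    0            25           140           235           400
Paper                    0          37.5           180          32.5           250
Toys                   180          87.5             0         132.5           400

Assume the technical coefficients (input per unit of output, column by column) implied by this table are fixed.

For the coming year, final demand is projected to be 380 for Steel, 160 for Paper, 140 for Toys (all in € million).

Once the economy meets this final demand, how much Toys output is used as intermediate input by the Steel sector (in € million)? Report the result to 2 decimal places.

z_TS = 289.79

Technical coefficients a_ij = z_ij / X_j:
  a_SS = 0/400 = 0.00, a_PS = 0/400 = 0.00, a_TS = 180/400 = 0.45
  a_SP = 25/250 = 0.10, a_PP = 37.5/250 = 0.15, a_TP = 87.5/250 = 0.35
  a_ST = 140/400 = 0.35, a_PT = 180/400 = 0.45, a_TT = 0/400 = 0.00
I − A =
  [   1.00    -0.10    -0.35]
  [   0.00     0.85    -0.45]
  [  -0.45    -0.35     1.00]
Cofactors of I−A, C_ij = (−1)^(i+j)·(minor ij) (rows/columns in the sector order above):
  C_11 = (0.85)(1.00) − (-0.45)(-0.35) = 0.6925
  C_12 = −[(0.00)(1.00) − (-0.45)(-0.45)] = 0.2025
  C_13 = (0.00)(-0.35) − (0.85)(-0.45) = 0.3825
  C_21 = −[(-0.10)(1.00) − (-0.35)(-0.35)] = 0.2225
  C_22 = (1.00)(1.00) − (-0.35)(-0.45) = 0.8425
  C_23 = −[(1.00)(-0.35) − (-0.10)(-0.45)] = 0.3950
  C_31 = (-0.10)(-0.45) − (-0.35)(0.85) = 0.3425
  C_32 = −[(1.00)(-0.45) − (-0.35)(0.00)] = 0.4500
  C_33 = (1.00)(0.85) − (-0.10)(0.00) = 0.8500
det(I−A) = Σ_j (I−A)_1j·C_1j = (1.00)(0.6925) + (-0.10)(0.2025) + (-0.35)(0.3825) = 0.538375
adj(I−A) = Cᵀ =
  [ 0.6925   0.2225   0.3425]
  [ 0.2025   0.8425   0.4500]
  [ 0.3825   0.3950   0.8500]
(I − A)⁻¹ = adj(I−A) / det(I−A) ≈
  [   1.2863     0.4133     0.6362]
  [   0.3761     1.5649     0.8358]
  [   0.7105     0.7337     1.5788]
First solve x = (I − A)⁻¹ d = adj(I−A)·d / det(I−A); in particular x_S = (0.6925·380 + 0.2225·160 + 0.3425·140) / 0.538375 = 346.70 / 0.538375 ≈ 643.9749.
Intermediate flow from T to S: z_TS = a_TS · x_S = 0.45 × 346.70 / 0.538375 = 156.015 / 0.538375 ≈ 289.79.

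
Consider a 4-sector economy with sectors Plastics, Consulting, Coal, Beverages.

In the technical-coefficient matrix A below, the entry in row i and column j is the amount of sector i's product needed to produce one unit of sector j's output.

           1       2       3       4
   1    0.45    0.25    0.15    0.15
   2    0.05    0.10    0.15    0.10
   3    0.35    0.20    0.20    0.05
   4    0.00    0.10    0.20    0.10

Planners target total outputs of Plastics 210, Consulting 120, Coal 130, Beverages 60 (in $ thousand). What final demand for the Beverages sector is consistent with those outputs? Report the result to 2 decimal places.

d_4 = 16.00

I − A =
  [   0.55    -0.25    -0.15    -0.15]
  [  -0.05     0.90    -0.15    -0.10]
  [  -0.35    -0.20     0.80    -0.05]
  [   0.00    -0.10    -0.20     0.90]
d = (I − A) x:
  d_1 = (+0.55)·210 + (-0.25)·120 + (-0.15)·130 + (-0.15)·60 = 57.00
  d_2 = (-0.05)·210 + (+0.90)·120 + (-0.15)·130 + (-0.10)·60 = 72.00
  d_3 = (-0.35)·210 + (-0.20)·120 + (+0.80)·130 + (-0.05)·60 = 3.50
  d_4 = (+0.00)·210 + (-0.10)·120 + (-0.20)·130 + (+0.90)·60 = 16.00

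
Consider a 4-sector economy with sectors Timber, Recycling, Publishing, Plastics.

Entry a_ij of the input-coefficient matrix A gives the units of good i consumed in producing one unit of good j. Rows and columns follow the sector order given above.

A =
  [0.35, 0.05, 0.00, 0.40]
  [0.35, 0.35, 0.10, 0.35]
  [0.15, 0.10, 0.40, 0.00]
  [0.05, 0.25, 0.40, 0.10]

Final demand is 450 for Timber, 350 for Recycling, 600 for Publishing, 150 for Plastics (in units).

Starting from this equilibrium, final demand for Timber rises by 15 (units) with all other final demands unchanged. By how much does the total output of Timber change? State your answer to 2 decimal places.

Δx_1 = 35.60

I − A =
  [   0.65    -0.05     0.00    -0.40]
  [  -0.35     0.65    -0.10    -0.35]
  [  -0.15    -0.10     0.60     0.00]
  [  -0.05    -0.25    -0.40     0.90]
Compute the cofactors C_ij = (−1)^(i+j)·(3×3 minor ij) of I−A; the adjugate is their transpose:
adj(I−A) = Cᵀ =
  [ 0.275500   0.103000   0.125500   0.162500]
  [ 0.234000   0.315000   0.203500   0.226500]
  [ 0.107875   0.078250   0.258750   0.078375]
  [ 0.128250   0.128000   0.178500   0.235750]
det(I−A) = Σ_j (I−A)_1j·C_1j = (0.65)(0.275500) + (-0.05)(0.234000) + (0.00)(0.107875) + (-0.40)(0.128250) = 0.116075
(I − A)⁻¹ = adj(I−A) / det(I−A) ≈
  [   2.3735     0.8874     1.0812     1.4000]
  [   2.0159     2.7138     1.7532     1.9513]
  [   0.9294     0.6741     2.2292     0.6752]
  [   1.1049     1.1027     1.5378     2.0310]
Δx = (I − A)⁻¹ Δd with Δd having +15 in the Timber component and 0 elsewhere.
So Δx_1 = L_11 · (+15), where L_11 = adj(I−A)_11 / det(I−A) = 0.275500 / 0.116075.
Δx_1 = 0.275500 × (+15) / 0.116075 = 4.1325 / 0.116075 ≈ 35.60.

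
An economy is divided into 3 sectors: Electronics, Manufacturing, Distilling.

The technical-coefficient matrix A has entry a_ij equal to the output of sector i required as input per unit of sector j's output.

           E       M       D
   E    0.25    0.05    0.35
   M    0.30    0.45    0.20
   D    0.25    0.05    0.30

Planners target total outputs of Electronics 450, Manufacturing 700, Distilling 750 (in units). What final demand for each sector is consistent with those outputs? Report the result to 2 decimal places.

I − A =
  [   0.75    -0.05    -0.35]
  [  -0.30     0.55    -0.20]
  [  -0.25    -0.05     0.70]
d = (I − A) x:
  d_E = (+0.75)·450 + (-0.05)·700 + (-0.35)·750 = 40.00
  d_M = (-0.30)·450 + (+0.55)·700 + (-0.20)·750 = 100.00
  d_D = (-0.25)·450 + (-0.05)·700 + (+0.70)·750 = 377.50

d_E = 40.00, d_M = 100.00, d_D = 377.50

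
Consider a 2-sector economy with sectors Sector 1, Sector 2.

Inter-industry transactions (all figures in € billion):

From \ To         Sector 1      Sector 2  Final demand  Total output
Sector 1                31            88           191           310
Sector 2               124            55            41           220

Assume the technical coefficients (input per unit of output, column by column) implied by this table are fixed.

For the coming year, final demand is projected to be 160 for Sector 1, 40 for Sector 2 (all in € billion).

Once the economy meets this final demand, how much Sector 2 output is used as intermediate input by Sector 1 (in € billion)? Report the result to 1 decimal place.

z_21 = 105.6

Technical coefficients a_ij = z_ij / X_j:
  a_11 = 31/310 = 0.10, a_21 = 124/310 = 0.40
  a_12 = 88/220 = 0.40, a_22 = 55/220 = 0.25
I − A =
  [   0.90    -0.40]
  [  -0.40     0.75]
det(I−A) = (0.90)(0.75) − (-0.40)(-0.40) = 0.5150
adj(I−A) = [[0.75, 0.40], [0.40, 0.90]]
(I − A)⁻¹ = adj(I−A) / det(I−A) ≈
  [   1.4563     0.7767]
  [   0.7767     1.7476]
First solve x = (I − A)⁻¹ d = adj(I−A)·d / det(I−A); in particular x_1 = (0.75·160 + 0.40·40) / 0.5150 = 136.00 / 0.5150 ≈ 264.078.
Intermediate flow from 2 to 1: z_21 = a_21 · x_1 = 0.40 × 136.00 / 0.5150 = 54.40 / 0.5150 ≈ 105.6.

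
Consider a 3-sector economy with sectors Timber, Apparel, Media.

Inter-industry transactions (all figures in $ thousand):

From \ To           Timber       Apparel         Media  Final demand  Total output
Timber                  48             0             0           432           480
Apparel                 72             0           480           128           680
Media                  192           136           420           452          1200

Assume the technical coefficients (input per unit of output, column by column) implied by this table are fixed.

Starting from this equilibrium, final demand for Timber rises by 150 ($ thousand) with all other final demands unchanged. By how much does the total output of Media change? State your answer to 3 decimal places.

Technical coefficients a_ij = z_ij / X_j:
  a_11 = 48/480 = 0.10, a_21 = 72/480 = 0.15, a_31 = 192/480 = 0.40
  a_12 = 0/680 = 0.00, a_22 = 0/680 = 0.00, a_32 = 136/680 = 0.20
  a_13 = 0/1200 = 0.00, a_23 = 480/1200 = 0.40, a_33 = 420/1200 = 0.35
I − A =
  [   0.90     0.00     0.00]
  [  -0.15     1.00    -0.40]
  [  -0.40    -0.20     0.65]
Cofactors of I−A, C_ij = (−1)^(i+j)·(minor ij) (rows/columns in the sector order above):
  C_11 = (1.00)(0.65) − (-0.40)(-0.20) = 0.5700
  C_12 = −[(-0.15)(0.65) − (-0.40)(-0.40)] = 0.2575
  C_13 = (-0.15)(-0.20) − (1.00)(-0.40) = 0.4300
  C_21 = −[(0.00)(0.65) − (0.00)(-0.20)] = 0.0000
  C_22 = (0.90)(0.65) − (0.00)(-0.40) = 0.5850
  C_23 = −[(0.90)(-0.20) − (0.00)(-0.40)] = 0.1800
  C_31 = (0.00)(-0.40) − (0.00)(1.00) = 0.0000
  C_32 = −[(0.90)(-0.40) − (0.00)(-0.15)] = 0.3600
  C_33 = (0.90)(1.00) − (0.00)(-0.15) = 0.9000
det(I−A) = Σ_j (I−A)_1j·C_1j = (0.90)(0.5700) + (0.00)(0.2575) + (0.00)(0.4300) = 0.5130
adj(I−A) = Cᵀ =
  [ 0.5700   0.0000   0.0000]
  [ 0.2575   0.5850   0.3600]
  [ 0.4300   0.1800   0.9000]
(I − A)⁻¹ = adj(I−A) / det(I−A) ≈
  [   1.1111     0.0000     0.0000]
  [   0.5019     1.1404     0.7018]
  [   0.8382     0.3509     1.7544]
Δx = (I − A)⁻¹ Δd with Δd having +150 in the Timber component and 0 elsewhere.
So Δx_3 = L_31 · (+150), where L_31 = adj(I−A)_31 / det(I−A) = 0.4300 / 0.5130.
Δx_3 = 0.4300 × (+150) / 0.5130 = 64.50 / 0.5130 ≈ 125.731.

Δx_3 = 125.731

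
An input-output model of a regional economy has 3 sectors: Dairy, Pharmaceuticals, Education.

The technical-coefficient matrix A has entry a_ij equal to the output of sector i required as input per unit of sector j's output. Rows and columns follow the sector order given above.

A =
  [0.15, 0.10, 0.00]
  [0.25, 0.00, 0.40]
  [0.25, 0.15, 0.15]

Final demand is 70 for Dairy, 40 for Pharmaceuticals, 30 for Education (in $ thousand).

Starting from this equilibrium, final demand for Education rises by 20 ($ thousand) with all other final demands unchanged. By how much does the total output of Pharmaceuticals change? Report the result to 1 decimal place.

I − A =
  [   0.85    -0.10     0.00]
  [  -0.25     1.00    -0.40]
  [  -0.25    -0.15     0.85]
Cofactors of I−A, C_ij = (−1)^(i+j)·(minor ij) (rows/columns in the sector order above):
  C_11 = (1.00)(0.85) − (-0.40)(-0.15) = 0.7900
  C_12 = −[(-0.25)(0.85) − (-0.40)(-0.25)] = 0.3125
  C_13 = (-0.25)(-0.15) − (1.00)(-0.25) = 0.2875
  C_21 = −[(-0.10)(0.85) − (0.00)(-0.15)] = 0.0850
  C_22 = (0.85)(0.85) − (0.00)(-0.25) = 0.7225
  C_23 = −[(0.85)(-0.15) − (-0.10)(-0.25)] = 0.1525
  C_31 = (-0.10)(-0.40) − (0.00)(1.00) = 0.0400
  C_32 = −[(0.85)(-0.40) − (0.00)(-0.25)] = 0.3400
  C_33 = (0.85)(1.00) − (-0.10)(-0.25) = 0.8250
det(I−A) = Σ_j (I−A)_1j·C_1j = (0.85)(0.7900) + (-0.10)(0.3125) + (0.00)(0.2875) = 0.64025
adj(I−A) = Cᵀ =
  [ 0.7900   0.0850   0.0400]
  [ 0.3125   0.7225   0.3400]
  [ 0.2875   0.1525   0.8250]
(I − A)⁻¹ = adj(I−A) / det(I−A) ≈
  [   1.2339     0.1328     0.0625]
  [   0.4881     1.1285     0.5310]
  [   0.4490     0.2382     1.2886]
Δx = (I − A)⁻¹ Δd with Δd having +20 in the Education component and 0 elsewhere.
So Δx_P = L_PE · (+20), where L_PE = adj(I−A)_PE / det(I−A) = 0.3400 / 0.64025.
Δx_P = 0.3400 × (+20) / 0.64025 = 6.80 / 0.64025 ≈ 10.6.

Δx_P = 10.6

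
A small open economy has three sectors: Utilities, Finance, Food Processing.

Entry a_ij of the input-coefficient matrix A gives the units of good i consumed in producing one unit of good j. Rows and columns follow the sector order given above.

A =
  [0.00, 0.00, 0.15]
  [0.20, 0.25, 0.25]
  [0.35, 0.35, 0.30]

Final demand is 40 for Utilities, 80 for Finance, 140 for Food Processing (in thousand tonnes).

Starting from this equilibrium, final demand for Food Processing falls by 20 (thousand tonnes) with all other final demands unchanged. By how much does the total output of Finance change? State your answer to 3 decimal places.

I − A =
  [   1.00     0.00    -0.15]
  [  -0.20     0.75    -0.25]
  [  -0.35    -0.35     0.70]
Cofactors of I−A, C_ij = (−1)^(i+j)·(minor ij) (rows/columns in the sector order above):
  C_11 = (0.75)(0.70) − (-0.25)(-0.35) = 0.4375
  C_12 = −[(-0.20)(0.70) − (-0.25)(-0.35)] = 0.2275
  C_13 = (-0.20)(-0.35) − (0.75)(-0.35) = 0.3325
  C_21 = −[(0.00)(0.70) − (-0.15)(-0.35)] = 0.0525
  C_22 = (1.00)(0.70) − (-0.15)(-0.35) = 0.6475
  C_23 = −[(1.00)(-0.35) − (0.00)(-0.35)] = 0.3500
  C_31 = (0.00)(-0.25) − (-0.15)(0.75) = 0.1125
  C_32 = −[(1.00)(-0.25) − (-0.15)(-0.20)] = 0.2800
  C_33 = (1.00)(0.75) − (0.00)(-0.20) = 0.7500
det(I−A) = Σ_j (I−A)_1j·C_1j = (1.00)(0.4375) + (0.00)(0.2275) + (-0.15)(0.3325) = 0.387625
adj(I−A) = Cᵀ =
  [ 0.4375   0.0525   0.1125]
  [ 0.2275   0.6475   0.2800]
  [ 0.3325   0.3500   0.7500]
(I − A)⁻¹ = adj(I−A) / det(I−A) ≈
  [   1.1287     0.1354     0.2902]
  [   0.5869     1.6704     0.7223]
  [   0.8578     0.9029     1.9349]
Δx = (I − A)⁻¹ Δd with Δd having -20 in the Food Processing component and 0 elsewhere.
So Δx_2 = L_23 · (-20), where L_23 = adj(I−A)_23 / det(I−A) = 0.2800 / 0.387625.
Δx_2 = 0.2800 × (-20) / 0.387625 = -5.60 / 0.387625 ≈ -14.447.

Δx_2 = -14.447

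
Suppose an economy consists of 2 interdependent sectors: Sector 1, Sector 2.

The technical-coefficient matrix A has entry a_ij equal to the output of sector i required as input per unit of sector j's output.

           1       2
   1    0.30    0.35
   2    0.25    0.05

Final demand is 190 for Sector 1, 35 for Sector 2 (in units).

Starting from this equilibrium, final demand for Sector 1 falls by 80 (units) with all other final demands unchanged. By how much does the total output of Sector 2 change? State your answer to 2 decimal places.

I − A =
  [   0.70    -0.35]
  [  -0.25     0.95]
det(I−A) = (0.70)(0.95) − (-0.35)(-0.25) = 0.5775
adj(I−A) = [[0.95, 0.35], [0.25, 0.70]]
(I − A)⁻¹ = adj(I−A) / det(I−A) ≈
  [   1.6450     0.6061]
  [   0.4329     1.2121]
Δx = (I − A)⁻¹ Δd with Δd having -80 in the Sector 1 component and 0 elsewhere.
So Δx_2 = L_21 · (-80), where L_21 = adj(I−A)_21 / det(I−A) = 0.25 / 0.5775.
Δx_2 = 0.25 × (-80) / 0.5775 = -20.00 / 0.5775 ≈ -34.63.

Δx_2 = -34.63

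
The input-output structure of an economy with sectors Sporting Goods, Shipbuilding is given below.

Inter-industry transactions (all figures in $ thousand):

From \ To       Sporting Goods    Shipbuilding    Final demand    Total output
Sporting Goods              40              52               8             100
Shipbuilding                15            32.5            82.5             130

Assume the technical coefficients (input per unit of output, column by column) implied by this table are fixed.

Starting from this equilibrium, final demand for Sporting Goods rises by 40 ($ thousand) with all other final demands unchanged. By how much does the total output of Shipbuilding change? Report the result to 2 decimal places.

Δx_2 = 15.38

Technical coefficients a_ij = z_ij / X_j:
  a_11 = 40/100 = 0.40, a_21 = 15/100 = 0.15
  a_12 = 52/130 = 0.40, a_22 = 32.5/130 = 0.25
I − A =
  [   0.60    -0.40]
  [  -0.15     0.75]
det(I−A) = (0.60)(0.75) − (-0.40)(-0.15) = 0.3900
adj(I−A) = [[0.75, 0.40], [0.15, 0.60]]
(I − A)⁻¹ = adj(I−A) / det(I−A) ≈
  [   1.9231     1.0256]
  [   0.3846     1.5385]
Δx = (I − A)⁻¹ Δd with Δd having +40 in the Sporting Goods component and 0 elsewhere.
So Δx_2 = L_21 · (+40), where L_21 = adj(I−A)_21 / det(I−A) = 0.15 / 0.3900.
Δx_2 = 0.15 × (+40) / 0.3900 = 6.00 / 0.3900 ≈ 15.38.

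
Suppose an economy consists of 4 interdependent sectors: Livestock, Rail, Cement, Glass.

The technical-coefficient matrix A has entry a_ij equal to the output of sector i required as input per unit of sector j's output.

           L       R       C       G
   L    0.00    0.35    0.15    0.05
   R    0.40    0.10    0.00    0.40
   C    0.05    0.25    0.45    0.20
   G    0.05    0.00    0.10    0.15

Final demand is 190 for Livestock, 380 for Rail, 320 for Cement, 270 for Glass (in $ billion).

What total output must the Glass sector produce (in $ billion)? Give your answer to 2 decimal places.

I − A =
  [   1.00    -0.35    -0.15    -0.05]
  [  -0.40     0.90     0.00    -0.40]
  [  -0.05    -0.25     0.55    -0.20]
  [  -0.05     0.00    -0.10     0.85]
Compute the cofactors C_ij = (−1)^(i+j)·(3×3 minor ij) of I−A; the adjugate is their transpose:
adj(I−A) = Cᵀ =
  [ 0.39275   0.18975   0.13325   0.14375]
  [ 0.19200   0.43800   0.09600   0.24000]
  [ 0.13725   0.23025   0.63675   0.26625]
  [ 0.03925   0.03825   0.08275   0.39625]
det(I−A) = Σ_j (I−A)_1j·C_1j = (1.00)(0.39275) + (-0.35)(0.19200) + (-0.15)(0.13725) + (-0.05)(0.03925) = 0.3030
(I − A)⁻¹ = adj(I−A) / det(I−A) ≈
  [   1.2962     0.6262     0.4398     0.4744]
  [   0.6337     1.4455     0.3168     0.7921]
  [   0.4530     0.7599     2.1015     0.8787]
  [   0.1295     0.1262     0.2731     1.3078]
x = (I − A)⁻¹ d = adj(I−A)·d / det(I−A), with det(I−A) = 0.3030:
  x_L = (0.39275·190 + 0.18975·380 + 0.13325·320 + 0.14375·270) / 0.3030 = 228.18 / 0.3030 ≈ 753.07
  x_R = (0.19200·190 + 0.43800·380 + 0.09600·320 + 0.24000·270) / 0.3030 = 298.44 / 0.3030 ≈ 984.95
  x_C = (0.13725·190 + 0.23025·380 + 0.63675·320 + 0.26625·270) / 0.3030 = 389.22 / 0.3030 ≈ 1284.55
  x_G = (0.03925·190 + 0.03825·380 + 0.08275·320 + 0.39625·270) / 0.3030 = 155.46 / 0.3030 ≈ 513.07

x_G = 513.07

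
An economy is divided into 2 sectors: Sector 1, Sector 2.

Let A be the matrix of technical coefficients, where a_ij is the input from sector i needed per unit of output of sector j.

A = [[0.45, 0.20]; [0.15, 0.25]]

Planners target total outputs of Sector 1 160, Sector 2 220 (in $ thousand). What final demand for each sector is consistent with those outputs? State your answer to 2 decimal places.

d_1 = 44.00, d_2 = 141.00

I − A =
  [   0.55    -0.20]
  [  -0.15     0.75]
d = (I − A) x:
  d_1 = (+0.55)·160 + (-0.20)·220 = 44.00
  d_2 = (-0.15)·160 + (+0.75)·220 = 141.00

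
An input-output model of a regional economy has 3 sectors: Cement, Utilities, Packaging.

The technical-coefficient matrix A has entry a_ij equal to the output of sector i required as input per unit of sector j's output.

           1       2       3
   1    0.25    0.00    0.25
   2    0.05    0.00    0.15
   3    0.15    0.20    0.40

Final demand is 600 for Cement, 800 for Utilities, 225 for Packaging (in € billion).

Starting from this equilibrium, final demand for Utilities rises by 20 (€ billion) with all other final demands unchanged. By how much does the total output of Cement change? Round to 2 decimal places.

I − A =
  [   0.75     0.00    -0.25]
  [  -0.05     1.00    -0.15]
  [  -0.15    -0.20     0.60]
Cofactors of I−A, C_ij = (−1)^(i+j)·(minor ij) (rows/columns in the sector order above):
  C_11 = (1.00)(0.60) − (-0.15)(-0.20) = 0.5700
  C_12 = −[(-0.05)(0.60) − (-0.15)(-0.15)] = 0.0525
  C_13 = (-0.05)(-0.20) − (1.00)(-0.15) = 0.1600
  C_21 = −[(0.00)(0.60) − (-0.25)(-0.20)] = 0.0500
  C_22 = (0.75)(0.60) − (-0.25)(-0.15) = 0.4125
  C_23 = −[(0.75)(-0.20) − (0.00)(-0.15)] = 0.1500
  C_31 = (0.00)(-0.15) − (-0.25)(1.00) = 0.2500
  C_32 = −[(0.75)(-0.15) − (-0.25)(-0.05)] = 0.1250
  C_33 = (0.75)(1.00) − (0.00)(-0.05) = 0.7500
det(I−A) = Σ_j (I−A)_1j·C_1j = (0.75)(0.5700) + (0.00)(0.0525) + (-0.25)(0.1600) = 0.3875
adj(I−A) = Cᵀ =
  [ 0.5700   0.0500   0.2500]
  [ 0.0525   0.4125   0.1250]
  [ 0.1600   0.1500   0.7500]
(I − A)⁻¹ = adj(I−A) / det(I−A) ≈
  [   1.4710     0.1290     0.6452]
  [   0.1355     1.0645     0.3226]
  [   0.4129     0.3871     1.9355]
Δx = (I − A)⁻¹ Δd with Δd having +20 in the Utilities component and 0 elsewhere.
So Δx_1 = L_12 · (+20), where L_12 = adj(I−A)_12 / det(I−A) = 0.0500 / 0.3875.
Δx_1 = 0.0500 × (+20) / 0.3875 = 1.00 / 0.3875 ≈ 2.58.

Δx_1 = 2.58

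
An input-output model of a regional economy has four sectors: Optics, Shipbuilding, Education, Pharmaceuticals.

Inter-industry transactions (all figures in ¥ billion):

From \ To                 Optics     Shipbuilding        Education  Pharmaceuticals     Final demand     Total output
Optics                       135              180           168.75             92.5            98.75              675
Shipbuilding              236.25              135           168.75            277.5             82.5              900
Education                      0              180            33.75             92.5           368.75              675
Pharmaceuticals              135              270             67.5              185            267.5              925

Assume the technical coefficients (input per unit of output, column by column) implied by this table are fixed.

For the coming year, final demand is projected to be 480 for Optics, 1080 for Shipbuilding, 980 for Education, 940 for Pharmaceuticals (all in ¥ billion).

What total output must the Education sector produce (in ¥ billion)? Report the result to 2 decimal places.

Technical coefficients a_ij = z_ij / X_j:
  a_11 = 135/675 = 0.20, a_21 = 236.25/675 = 0.35, a_31 = 0/675 = 0.00, a_41 = 135/675 = 0.20
  a_12 = 180/900 = 0.20, a_22 = 135/900 = 0.15, a_32 = 180/900 = 0.20, a_42 = 270/900 = 0.30
  a_13 = 168.75/675 = 0.25, a_23 = 168.75/675 = 0.25, a_33 = 33.75/675 = 0.05, a_43 = 67.5/675 = 0.10
  a_14 = 92.5/925 = 0.10, a_24 = 277.5/925 = 0.30, a_34 = 92.5/925 = 0.10, a_44 = 185/925 = 0.20
I − A =
  [   0.80    -0.20    -0.25    -0.10]
  [  -0.35     0.85    -0.25    -0.30]
  [   0.00    -0.20     0.95    -0.10]
  [  -0.20    -0.30    -0.10     0.80]
Compute the cofactors C_ij = (−1)^(i+j)·(3×3 minor ij) of I−A; the adjugate is their transpose:
adj(I−A) = Cᵀ =
  [ 0.49850   0.22800   0.20950   0.17400]
  [ 0.32450   0.57600   0.26750   0.29000]
  [ 0.09550   0.15200   0.37650   0.11600]
  [ 0.25825   0.29200   0.19975   0.52200]
det(I−A) = Σ_j (I−A)_1j·C_1j = (0.80)(0.49850) + (-0.20)(0.32450) + (-0.25)(0.09550) + (-0.10)(0.25825) = 0.2842
(I − A)⁻¹ = adj(I−A) / det(I−A) ≈
  [   1.7540     0.8023     0.7372     0.6122]
  [   1.1418     2.0267     0.9412     1.0204]
  [   0.3360     0.5348     1.3248     0.4082]
  [   0.9087     1.0274     0.7029     1.8367]
x = (I − A)⁻¹ d = adj(I−A)·d / det(I−A), with det(I−A) = 0.2842:
  x_1 = (0.49850·480 + 0.22800·1080 + 0.20950·980 + 0.17400·940) / 0.2842 = 854.39 / 0.2842 ≈ 3006.30
  x_2 = (0.32450·480 + 0.57600·1080 + 0.26750·980 + 0.29000·940) / 0.2842 = 1312.59 / 0.2842 ≈ 4618.54
  x_3 = (0.09550·480 + 0.15200·1080 + 0.37650·980 + 0.11600·940) / 0.2842 = 688.01 / 0.2842 ≈ 2420.87
  x_4 = (0.25825·480 + 0.29200·1080 + 0.19975·980 + 0.52200·940) / 0.2842 = 1125.755 / 0.2842 ≈ 3961.14

x_3 = 2420.87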